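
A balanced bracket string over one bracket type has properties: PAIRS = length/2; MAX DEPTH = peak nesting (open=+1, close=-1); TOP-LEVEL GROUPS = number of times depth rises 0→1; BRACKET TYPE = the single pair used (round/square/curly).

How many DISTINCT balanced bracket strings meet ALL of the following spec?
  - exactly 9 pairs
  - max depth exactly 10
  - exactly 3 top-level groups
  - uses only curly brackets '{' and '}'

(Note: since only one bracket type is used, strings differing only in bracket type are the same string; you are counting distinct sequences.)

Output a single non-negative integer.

Answer: 0

Derivation:
Spec: pairs=9 depth=10 groups=3
Count(depth <= 10) = 1001
Count(depth <= 9) = 1001
Count(depth == 10) = 1001 - 1001 = 0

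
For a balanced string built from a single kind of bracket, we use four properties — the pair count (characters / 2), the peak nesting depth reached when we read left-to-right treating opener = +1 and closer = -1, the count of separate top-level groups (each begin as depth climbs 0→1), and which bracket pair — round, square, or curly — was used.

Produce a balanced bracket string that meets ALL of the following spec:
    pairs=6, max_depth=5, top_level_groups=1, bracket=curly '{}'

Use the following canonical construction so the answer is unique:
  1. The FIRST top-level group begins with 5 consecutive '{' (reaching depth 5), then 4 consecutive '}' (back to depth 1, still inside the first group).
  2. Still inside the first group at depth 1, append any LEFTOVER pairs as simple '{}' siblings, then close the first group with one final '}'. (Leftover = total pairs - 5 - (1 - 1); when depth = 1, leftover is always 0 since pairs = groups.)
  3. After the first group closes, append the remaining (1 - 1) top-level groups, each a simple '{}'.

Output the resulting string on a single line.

Answer: {{{{{}}}}{}}

Derivation:
Spec: pairs=6 depth=5 groups=1
Leftover pairs = 6 - 5 - (1-1) = 1
First group: deep chain of depth 5 + 1 sibling pairs
Remaining 0 groups: simple '{}' each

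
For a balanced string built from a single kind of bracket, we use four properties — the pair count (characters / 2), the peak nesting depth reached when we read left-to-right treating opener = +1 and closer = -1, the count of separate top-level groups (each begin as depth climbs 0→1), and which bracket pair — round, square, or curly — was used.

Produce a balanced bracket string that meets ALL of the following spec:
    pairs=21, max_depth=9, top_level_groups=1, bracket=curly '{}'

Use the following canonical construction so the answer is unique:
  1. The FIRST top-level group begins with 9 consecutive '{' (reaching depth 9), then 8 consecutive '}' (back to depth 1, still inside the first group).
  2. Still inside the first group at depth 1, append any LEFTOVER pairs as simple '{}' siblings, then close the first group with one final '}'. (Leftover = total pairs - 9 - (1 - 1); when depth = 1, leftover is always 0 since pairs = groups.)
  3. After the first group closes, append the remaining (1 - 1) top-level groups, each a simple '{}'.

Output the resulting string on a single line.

Spec: pairs=21 depth=9 groups=1
Leftover pairs = 21 - 9 - (1-1) = 12
First group: deep chain of depth 9 + 12 sibling pairs
Remaining 0 groups: simple '{}' each

Answer: {{{{{{{{{}}}}}}}}{}{}{}{}{}{}{}{}{}{}{}{}}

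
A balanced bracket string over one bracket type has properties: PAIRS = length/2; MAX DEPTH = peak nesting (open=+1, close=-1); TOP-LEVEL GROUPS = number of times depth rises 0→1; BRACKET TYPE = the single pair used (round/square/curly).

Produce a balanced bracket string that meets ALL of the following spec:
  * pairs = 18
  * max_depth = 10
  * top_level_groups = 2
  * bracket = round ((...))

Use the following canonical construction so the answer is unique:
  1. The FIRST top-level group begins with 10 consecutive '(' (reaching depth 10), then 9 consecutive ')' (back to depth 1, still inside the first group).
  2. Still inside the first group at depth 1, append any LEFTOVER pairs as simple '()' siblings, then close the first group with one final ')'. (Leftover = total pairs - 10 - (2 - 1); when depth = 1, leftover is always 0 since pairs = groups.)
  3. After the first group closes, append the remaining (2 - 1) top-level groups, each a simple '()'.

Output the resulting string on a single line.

Spec: pairs=18 depth=10 groups=2
Leftover pairs = 18 - 10 - (2-1) = 7
First group: deep chain of depth 10 + 7 sibling pairs
Remaining 1 groups: simple '()' each

Answer: (((((((((()))))))))()()()()()()())()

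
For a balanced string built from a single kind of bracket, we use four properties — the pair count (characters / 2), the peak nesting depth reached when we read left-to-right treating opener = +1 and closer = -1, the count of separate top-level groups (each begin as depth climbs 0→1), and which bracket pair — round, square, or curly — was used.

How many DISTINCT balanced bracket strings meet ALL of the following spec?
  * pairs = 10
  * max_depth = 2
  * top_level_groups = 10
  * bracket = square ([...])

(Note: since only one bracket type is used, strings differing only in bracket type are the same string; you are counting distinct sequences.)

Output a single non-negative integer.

Answer: 0

Derivation:
Spec: pairs=10 depth=2 groups=10
Count(depth <= 2) = 1
Count(depth <= 1) = 1
Count(depth == 2) = 1 - 1 = 0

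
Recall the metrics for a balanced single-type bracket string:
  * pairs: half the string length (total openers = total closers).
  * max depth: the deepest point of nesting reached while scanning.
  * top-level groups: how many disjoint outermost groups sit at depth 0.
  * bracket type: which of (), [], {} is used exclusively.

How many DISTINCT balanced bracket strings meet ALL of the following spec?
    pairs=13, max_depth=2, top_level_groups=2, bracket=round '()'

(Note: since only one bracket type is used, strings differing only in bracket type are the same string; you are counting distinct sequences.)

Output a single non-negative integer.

Spec: pairs=13 depth=2 groups=2
Count(depth <= 2) = 12
Count(depth <= 1) = 0
Count(depth == 2) = 12 - 0 = 12

Answer: 12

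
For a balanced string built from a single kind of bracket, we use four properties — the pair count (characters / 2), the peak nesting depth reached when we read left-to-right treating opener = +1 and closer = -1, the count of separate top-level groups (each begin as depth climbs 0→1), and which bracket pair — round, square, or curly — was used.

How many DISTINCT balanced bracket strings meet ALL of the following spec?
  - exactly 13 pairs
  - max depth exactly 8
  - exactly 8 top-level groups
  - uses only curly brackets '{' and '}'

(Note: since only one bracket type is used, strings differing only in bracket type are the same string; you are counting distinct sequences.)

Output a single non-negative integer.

Spec: pairs=13 depth=8 groups=8
Count(depth <= 8) = 3808
Count(depth <= 7) = 3808
Count(depth == 8) = 3808 - 3808 = 0

Answer: 0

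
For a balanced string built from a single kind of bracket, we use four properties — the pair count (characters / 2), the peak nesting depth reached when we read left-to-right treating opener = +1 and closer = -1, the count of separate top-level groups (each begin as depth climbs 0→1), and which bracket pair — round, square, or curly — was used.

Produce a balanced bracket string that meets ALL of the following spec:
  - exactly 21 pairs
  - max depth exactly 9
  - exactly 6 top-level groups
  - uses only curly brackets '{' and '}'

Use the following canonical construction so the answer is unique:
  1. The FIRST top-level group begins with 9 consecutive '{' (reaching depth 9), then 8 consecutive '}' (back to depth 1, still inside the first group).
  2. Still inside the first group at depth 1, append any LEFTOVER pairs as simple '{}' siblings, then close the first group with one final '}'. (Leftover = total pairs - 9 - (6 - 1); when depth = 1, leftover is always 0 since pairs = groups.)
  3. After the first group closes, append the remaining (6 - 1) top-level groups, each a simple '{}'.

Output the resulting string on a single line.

Spec: pairs=21 depth=9 groups=6
Leftover pairs = 21 - 9 - (6-1) = 7
First group: deep chain of depth 9 + 7 sibling pairs
Remaining 5 groups: simple '{}' each

Answer: {{{{{{{{{}}}}}}}}{}{}{}{}{}{}{}}{}{}{}{}{}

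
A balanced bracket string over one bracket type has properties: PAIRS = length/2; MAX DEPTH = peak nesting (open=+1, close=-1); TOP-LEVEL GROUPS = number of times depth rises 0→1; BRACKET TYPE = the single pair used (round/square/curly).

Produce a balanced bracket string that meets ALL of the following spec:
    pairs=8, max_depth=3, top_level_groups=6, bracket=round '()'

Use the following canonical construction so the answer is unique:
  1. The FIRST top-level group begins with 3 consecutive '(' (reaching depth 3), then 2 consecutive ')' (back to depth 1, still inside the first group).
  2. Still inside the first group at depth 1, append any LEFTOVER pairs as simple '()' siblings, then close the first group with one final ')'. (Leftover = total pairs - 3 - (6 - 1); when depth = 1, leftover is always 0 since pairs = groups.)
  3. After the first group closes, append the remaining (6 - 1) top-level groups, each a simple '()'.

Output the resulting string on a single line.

Spec: pairs=8 depth=3 groups=6
Leftover pairs = 8 - 3 - (6-1) = 0
First group: deep chain of depth 3 + 0 sibling pairs
Remaining 5 groups: simple '()' each

Answer: ((()))()()()()()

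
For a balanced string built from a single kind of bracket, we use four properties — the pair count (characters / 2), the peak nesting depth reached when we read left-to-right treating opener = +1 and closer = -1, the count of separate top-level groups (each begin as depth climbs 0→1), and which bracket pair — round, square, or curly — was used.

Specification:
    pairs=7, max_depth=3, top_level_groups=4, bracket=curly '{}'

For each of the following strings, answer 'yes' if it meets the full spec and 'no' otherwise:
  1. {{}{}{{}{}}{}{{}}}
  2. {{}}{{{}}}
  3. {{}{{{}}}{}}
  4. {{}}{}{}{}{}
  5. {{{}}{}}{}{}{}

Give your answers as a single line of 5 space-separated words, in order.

Answer: no no no no yes

Derivation:
String 1 '{{}{}{{}{}}{}{{}}}': depth seq [1 2 1 2 1 2 3 2 3 2 1 2 1 2 3 2 1 0]
  -> pairs=9 depth=3 groups=1 -> no
String 2 '{{}}{{{}}}': depth seq [1 2 1 0 1 2 3 2 1 0]
  -> pairs=5 depth=3 groups=2 -> no
String 3 '{{}{{{}}}{}}': depth seq [1 2 1 2 3 4 3 2 1 2 1 0]
  -> pairs=6 depth=4 groups=1 -> no
String 4 '{{}}{}{}{}{}': depth seq [1 2 1 0 1 0 1 0 1 0 1 0]
  -> pairs=6 depth=2 groups=5 -> no
String 5 '{{{}}{}}{}{}{}': depth seq [1 2 3 2 1 2 1 0 1 0 1 0 1 0]
  -> pairs=7 depth=3 groups=4 -> yes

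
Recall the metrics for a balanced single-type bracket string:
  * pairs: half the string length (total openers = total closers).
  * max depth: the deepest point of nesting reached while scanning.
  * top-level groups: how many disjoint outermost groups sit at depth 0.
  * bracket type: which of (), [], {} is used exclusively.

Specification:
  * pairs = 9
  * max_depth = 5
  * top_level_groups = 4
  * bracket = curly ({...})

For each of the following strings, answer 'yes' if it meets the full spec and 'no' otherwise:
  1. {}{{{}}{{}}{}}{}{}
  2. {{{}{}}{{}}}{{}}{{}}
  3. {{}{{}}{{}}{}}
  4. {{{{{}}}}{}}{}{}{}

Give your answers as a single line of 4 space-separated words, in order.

Answer: no no no yes

Derivation:
String 1 '{}{{{}}{{}}{}}{}{}': depth seq [1 0 1 2 3 2 1 2 3 2 1 2 1 0 1 0 1 0]
  -> pairs=9 depth=3 groups=4 -> no
String 2 '{{{}{}}{{}}}{{}}{{}}': depth seq [1 2 3 2 3 2 1 2 3 2 1 0 1 2 1 0 1 2 1 0]
  -> pairs=10 depth=3 groups=3 -> no
String 3 '{{}{{}}{{}}{}}': depth seq [1 2 1 2 3 2 1 2 3 2 1 2 1 0]
  -> pairs=7 depth=3 groups=1 -> no
String 4 '{{{{{}}}}{}}{}{}{}': depth seq [1 2 3 4 5 4 3 2 1 2 1 0 1 0 1 0 1 0]
  -> pairs=9 depth=5 groups=4 -> yes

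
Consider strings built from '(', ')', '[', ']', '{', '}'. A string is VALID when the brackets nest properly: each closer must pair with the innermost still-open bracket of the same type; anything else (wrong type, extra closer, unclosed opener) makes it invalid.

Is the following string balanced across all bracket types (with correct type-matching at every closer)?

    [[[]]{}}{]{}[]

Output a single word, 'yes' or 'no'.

Answer: no

Derivation:
pos 0: push '['; stack = [
pos 1: push '['; stack = [[
pos 2: push '['; stack = [[[
pos 3: ']' matches '['; pop; stack = [[
pos 4: ']' matches '['; pop; stack = [
pos 5: push '{'; stack = [{
pos 6: '}' matches '{'; pop; stack = [
pos 7: saw closer '}' but top of stack is '[' (expected ']') → INVALID
Verdict: type mismatch at position 7: '}' closes '[' → no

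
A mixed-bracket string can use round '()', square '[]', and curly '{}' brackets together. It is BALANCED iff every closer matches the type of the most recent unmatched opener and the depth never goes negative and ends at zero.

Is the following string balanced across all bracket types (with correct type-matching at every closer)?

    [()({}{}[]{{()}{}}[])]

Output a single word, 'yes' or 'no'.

Answer: yes

Derivation:
pos 0: push '['; stack = [
pos 1: push '('; stack = [(
pos 2: ')' matches '('; pop; stack = [
pos 3: push '('; stack = [(
pos 4: push '{'; stack = [({
pos 5: '}' matches '{'; pop; stack = [(
pos 6: push '{'; stack = [({
pos 7: '}' matches '{'; pop; stack = [(
pos 8: push '['; stack = [([
pos 9: ']' matches '['; pop; stack = [(
pos 10: push '{'; stack = [({
pos 11: push '{'; stack = [({{
pos 12: push '('; stack = [({{(
pos 13: ')' matches '('; pop; stack = [({{
pos 14: '}' matches '{'; pop; stack = [({
pos 15: push '{'; stack = [({{
pos 16: '}' matches '{'; pop; stack = [({
pos 17: '}' matches '{'; pop; stack = [(
pos 18: push '['; stack = [([
pos 19: ']' matches '['; pop; stack = [(
pos 20: ')' matches '('; pop; stack = [
pos 21: ']' matches '['; pop; stack = (empty)
end: stack empty → VALID
Verdict: properly nested → yes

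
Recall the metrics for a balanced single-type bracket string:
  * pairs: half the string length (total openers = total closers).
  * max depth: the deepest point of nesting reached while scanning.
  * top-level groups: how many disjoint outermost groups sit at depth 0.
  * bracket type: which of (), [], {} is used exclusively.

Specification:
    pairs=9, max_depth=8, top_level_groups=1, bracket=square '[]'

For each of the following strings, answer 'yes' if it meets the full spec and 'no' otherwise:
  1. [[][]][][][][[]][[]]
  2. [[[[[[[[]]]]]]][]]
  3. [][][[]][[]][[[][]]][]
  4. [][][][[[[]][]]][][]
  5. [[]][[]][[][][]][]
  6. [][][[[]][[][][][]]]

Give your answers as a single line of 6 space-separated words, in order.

String 1 '[[][]][][][][[]][[]]': depth seq [1 2 1 2 1 0 1 0 1 0 1 0 1 2 1 0 1 2 1 0]
  -> pairs=10 depth=2 groups=6 -> no
String 2 '[[[[[[[[]]]]]]][]]': depth seq [1 2 3 4 5 6 7 8 7 6 5 4 3 2 1 2 1 0]
  -> pairs=9 depth=8 groups=1 -> yes
String 3 '[][][[]][[]][[[][]]][]': depth seq [1 0 1 0 1 2 1 0 1 2 1 0 1 2 3 2 3 2 1 0 1 0]
  -> pairs=11 depth=3 groups=6 -> no
String 4 '[][][][[[[]][]]][][]': depth seq [1 0 1 0 1 0 1 2 3 4 3 2 3 2 1 0 1 0 1 0]
  -> pairs=10 depth=4 groups=6 -> no
String 5 '[[]][[]][[][][]][]': depth seq [1 2 1 0 1 2 1 0 1 2 1 2 1 2 1 0 1 0]
  -> pairs=9 depth=2 groups=4 -> no
String 6 '[][][[[]][[][][][]]]': depth seq [1 0 1 0 1 2 3 2 1 2 3 2 3 2 3 2 3 2 1 0]
  -> pairs=10 depth=3 groups=3 -> no

Answer: no yes no no no no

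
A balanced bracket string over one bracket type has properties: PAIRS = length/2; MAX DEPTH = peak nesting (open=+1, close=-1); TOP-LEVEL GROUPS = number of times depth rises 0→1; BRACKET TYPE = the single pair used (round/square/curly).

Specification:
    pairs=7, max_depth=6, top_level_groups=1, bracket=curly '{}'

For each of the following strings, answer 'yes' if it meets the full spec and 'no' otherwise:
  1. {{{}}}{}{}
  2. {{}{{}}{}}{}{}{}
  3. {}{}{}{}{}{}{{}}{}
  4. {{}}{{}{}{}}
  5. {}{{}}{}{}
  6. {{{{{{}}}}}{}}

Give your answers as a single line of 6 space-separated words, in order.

Answer: no no no no no yes

Derivation:
String 1 '{{{}}}{}{}': depth seq [1 2 3 2 1 0 1 0 1 0]
  -> pairs=5 depth=3 groups=3 -> no
String 2 '{{}{{}}{}}{}{}{}': depth seq [1 2 1 2 3 2 1 2 1 0 1 0 1 0 1 0]
  -> pairs=8 depth=3 groups=4 -> no
String 3 '{}{}{}{}{}{}{{}}{}': depth seq [1 0 1 0 1 0 1 0 1 0 1 0 1 2 1 0 1 0]
  -> pairs=9 depth=2 groups=8 -> no
String 4 '{{}}{{}{}{}}': depth seq [1 2 1 0 1 2 1 2 1 2 1 0]
  -> pairs=6 depth=2 groups=2 -> no
String 5 '{}{{}}{}{}': depth seq [1 0 1 2 1 0 1 0 1 0]
  -> pairs=5 depth=2 groups=4 -> no
String 6 '{{{{{{}}}}}{}}': depth seq [1 2 3 4 5 6 5 4 3 2 1 2 1 0]
  -> pairs=7 depth=6 groups=1 -> yes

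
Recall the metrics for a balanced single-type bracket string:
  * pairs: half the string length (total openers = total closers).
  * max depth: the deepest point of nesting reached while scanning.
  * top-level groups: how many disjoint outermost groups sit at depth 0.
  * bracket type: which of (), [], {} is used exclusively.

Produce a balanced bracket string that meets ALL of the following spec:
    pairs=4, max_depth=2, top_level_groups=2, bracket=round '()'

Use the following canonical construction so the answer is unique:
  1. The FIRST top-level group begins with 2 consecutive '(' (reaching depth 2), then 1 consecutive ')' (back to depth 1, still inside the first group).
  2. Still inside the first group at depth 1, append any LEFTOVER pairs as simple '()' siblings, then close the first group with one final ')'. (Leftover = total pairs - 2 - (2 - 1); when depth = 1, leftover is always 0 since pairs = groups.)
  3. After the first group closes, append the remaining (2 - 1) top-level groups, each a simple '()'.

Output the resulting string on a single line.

Answer: (()())()

Derivation:
Spec: pairs=4 depth=2 groups=2
Leftover pairs = 4 - 2 - (2-1) = 1
First group: deep chain of depth 2 + 1 sibling pairs
Remaining 1 groups: simple '()' each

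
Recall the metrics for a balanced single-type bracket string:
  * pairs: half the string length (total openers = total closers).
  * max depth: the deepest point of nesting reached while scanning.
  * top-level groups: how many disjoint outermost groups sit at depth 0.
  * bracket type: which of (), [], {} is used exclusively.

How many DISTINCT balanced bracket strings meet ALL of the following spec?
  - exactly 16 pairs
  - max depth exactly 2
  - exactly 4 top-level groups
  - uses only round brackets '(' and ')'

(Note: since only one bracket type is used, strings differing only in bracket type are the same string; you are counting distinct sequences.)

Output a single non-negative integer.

Spec: pairs=16 depth=2 groups=4
Count(depth <= 2) = 455
Count(depth <= 1) = 0
Count(depth == 2) = 455 - 0 = 455

Answer: 455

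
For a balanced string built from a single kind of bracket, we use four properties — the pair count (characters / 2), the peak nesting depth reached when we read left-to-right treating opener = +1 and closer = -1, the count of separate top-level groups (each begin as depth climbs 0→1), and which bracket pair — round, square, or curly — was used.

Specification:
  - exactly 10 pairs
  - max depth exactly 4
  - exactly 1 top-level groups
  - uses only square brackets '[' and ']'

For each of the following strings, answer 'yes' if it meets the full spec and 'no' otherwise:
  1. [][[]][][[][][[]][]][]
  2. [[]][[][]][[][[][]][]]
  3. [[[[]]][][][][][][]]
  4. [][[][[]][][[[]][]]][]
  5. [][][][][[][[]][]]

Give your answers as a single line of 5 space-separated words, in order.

Answer: no no yes no no

Derivation:
String 1 '[][[]][][[][][[]][]][]': depth seq [1 0 1 2 1 0 1 0 1 2 1 2 1 2 3 2 1 2 1 0 1 0]
  -> pairs=11 depth=3 groups=5 -> no
String 2 '[[]][[][]][[][[][]][]]': depth seq [1 2 1 0 1 2 1 2 1 0 1 2 1 2 3 2 3 2 1 2 1 0]
  -> pairs=11 depth=3 groups=3 -> no
String 3 '[[[[]]][][][][][][]]': depth seq [1 2 3 4 3 2 1 2 1 2 1 2 1 2 1 2 1 2 1 0]
  -> pairs=10 depth=4 groups=1 -> yes
String 4 '[][[][[]][][[[]][]]][]': depth seq [1 0 1 2 1 2 3 2 1 2 1 2 3 4 3 2 3 2 1 0 1 0]
  -> pairs=11 depth=4 groups=3 -> no
String 5 '[][][][][[][[]][]]': depth seq [1 0 1 0 1 0 1 0 1 2 1 2 3 2 1 2 1 0]
  -> pairs=9 depth=3 groups=5 -> no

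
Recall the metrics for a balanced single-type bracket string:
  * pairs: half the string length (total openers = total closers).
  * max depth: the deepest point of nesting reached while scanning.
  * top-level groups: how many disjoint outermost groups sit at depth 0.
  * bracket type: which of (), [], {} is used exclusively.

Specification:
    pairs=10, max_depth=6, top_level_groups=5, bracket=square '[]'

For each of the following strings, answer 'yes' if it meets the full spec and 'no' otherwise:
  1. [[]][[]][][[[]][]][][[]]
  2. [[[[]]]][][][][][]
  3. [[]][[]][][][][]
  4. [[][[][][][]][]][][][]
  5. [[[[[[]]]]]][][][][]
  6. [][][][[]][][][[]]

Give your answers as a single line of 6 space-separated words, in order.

Answer: no no no no yes no

Derivation:
String 1 '[[]][[]][][[[]][]][][[]]': depth seq [1 2 1 0 1 2 1 0 1 0 1 2 3 2 1 2 1 0 1 0 1 2 1 0]
  -> pairs=12 depth=3 groups=6 -> no
String 2 '[[[[]]]][][][][][]': depth seq [1 2 3 4 3 2 1 0 1 0 1 0 1 0 1 0 1 0]
  -> pairs=9 depth=4 groups=6 -> no
String 3 '[[]][[]][][][][]': depth seq [1 2 1 0 1 2 1 0 1 0 1 0 1 0 1 0]
  -> pairs=8 depth=2 groups=6 -> no
String 4 '[[][[][][][]][]][][][]': depth seq [1 2 1 2 3 2 3 2 3 2 3 2 1 2 1 0 1 0 1 0 1 0]
  -> pairs=11 depth=3 groups=4 -> no
String 5 '[[[[[[]]]]]][][][][]': depth seq [1 2 3 4 5 6 5 4 3 2 1 0 1 0 1 0 1 0 1 0]
  -> pairs=10 depth=6 groups=5 -> yes
String 6 '[][][][[]][][][[]]': depth seq [1 0 1 0 1 0 1 2 1 0 1 0 1 0 1 2 1 0]
  -> pairs=9 depth=2 groups=7 -> no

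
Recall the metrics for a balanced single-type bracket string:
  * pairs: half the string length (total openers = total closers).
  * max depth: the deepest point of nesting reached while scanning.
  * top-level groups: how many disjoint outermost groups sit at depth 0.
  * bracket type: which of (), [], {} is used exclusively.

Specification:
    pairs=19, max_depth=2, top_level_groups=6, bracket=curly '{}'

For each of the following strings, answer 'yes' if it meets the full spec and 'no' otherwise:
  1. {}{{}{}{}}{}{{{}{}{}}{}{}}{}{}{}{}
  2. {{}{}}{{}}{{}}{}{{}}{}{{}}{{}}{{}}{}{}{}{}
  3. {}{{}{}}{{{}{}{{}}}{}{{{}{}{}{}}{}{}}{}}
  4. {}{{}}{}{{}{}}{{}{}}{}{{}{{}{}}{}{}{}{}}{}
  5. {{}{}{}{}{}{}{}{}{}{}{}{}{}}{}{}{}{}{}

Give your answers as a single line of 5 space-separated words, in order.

Answer: no no no no yes

Derivation:
String 1 '{}{{}{}{}}{}{{{}{}{}}{}{}}{}{}{}{}': depth seq [1 0 1 2 1 2 1 2 1 0 1 0 1 2 3 2 3 2 3 2 1 2 1 2 1 0 1 0 1 0 1 0 1 0]
  -> pairs=17 depth=3 groups=8 -> no
String 2 '{{}{}}{{}}{{}}{}{{}}{}{{}}{{}}{{}}{}{}{}{}': depth seq [1 2 1 2 1 0 1 2 1 0 1 2 1 0 1 0 1 2 1 0 1 0 1 2 1 0 1 2 1 0 1 2 1 0 1 0 1 0 1 0 1 0]
  -> pairs=21 depth=2 groups=13 -> no
String 3 '{}{{}{}}{{{}{}{{}}}{}{{{}{}{}{}}{}{}}{}}': depth seq [1 0 1 2 1 2 1 0 1 2 3 2 3 2 3 4 3 2 1 2 1 2 3 4 3 4 3 4 3 4 3 2 3 2 3 2 1 2 1 0]
  -> pairs=20 depth=4 groups=3 -> no
String 4 '{}{{}}{}{{}{}}{{}{}}{}{{}{{}{}}{}{}{}{}}{}': depth seq [1 0 1 2 1 0 1 0 1 2 1 2 1 0 1 2 1 2 1 0 1 0 1 2 1 2 3 2 3 2 1 2 1 2 1 2 1 2 1 0 1 0]
  -> pairs=21 depth=3 groups=8 -> no
String 5 '{{}{}{}{}{}{}{}{}{}{}{}{}{}}{}{}{}{}{}': depth seq [1 2 1 2 1 2 1 2 1 2 1 2 1 2 1 2 1 2 1 2 1 2 1 2 1 2 1 0 1 0 1 0 1 0 1 0 1 0]
  -> pairs=19 depth=2 groups=6 -> yes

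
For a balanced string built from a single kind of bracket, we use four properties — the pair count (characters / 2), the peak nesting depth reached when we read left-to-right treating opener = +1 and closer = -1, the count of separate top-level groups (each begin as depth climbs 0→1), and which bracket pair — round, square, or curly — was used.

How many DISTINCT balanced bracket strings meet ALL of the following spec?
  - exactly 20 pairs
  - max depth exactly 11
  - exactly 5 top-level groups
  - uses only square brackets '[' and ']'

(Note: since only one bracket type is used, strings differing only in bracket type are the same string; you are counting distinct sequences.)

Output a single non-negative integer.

Spec: pairs=20 depth=11 groups=5
Count(depth <= 11) = 463817035
Count(depth <= 10) = 463034440
Count(depth == 11) = 463817035 - 463034440 = 782595

Answer: 782595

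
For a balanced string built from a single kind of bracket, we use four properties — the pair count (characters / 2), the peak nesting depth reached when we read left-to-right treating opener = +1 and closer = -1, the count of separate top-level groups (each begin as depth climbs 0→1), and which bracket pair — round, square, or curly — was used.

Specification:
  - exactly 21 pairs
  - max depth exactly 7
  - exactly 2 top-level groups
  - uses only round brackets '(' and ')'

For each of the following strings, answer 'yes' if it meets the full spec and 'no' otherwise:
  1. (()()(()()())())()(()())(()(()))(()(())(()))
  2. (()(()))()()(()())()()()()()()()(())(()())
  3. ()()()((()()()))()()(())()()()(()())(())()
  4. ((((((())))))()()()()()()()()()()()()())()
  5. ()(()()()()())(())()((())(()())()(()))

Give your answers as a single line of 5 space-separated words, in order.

Answer: no no no yes no

Derivation:
String 1 '(()()(()()())())()(()())(()(()))(()(())(()))': depth seq [1 2 1 2 1 2 3 2 3 2 3 2 1 2 1 0 1 0 1 2 1 2 1 0 1 2 1 2 3 2 1 0 1 2 1 2 3 2 1 2 3 2 1 0]
  -> pairs=22 depth=3 groups=5 -> no
String 2 '(()(()))()()(()())()()()()()()()(())(()())': depth seq [1 2 1 2 3 2 1 0 1 0 1 0 1 2 1 2 1 0 1 0 1 0 1 0 1 0 1 0 1 0 1 0 1 2 1 0 1 2 1 2 1 0]
  -> pairs=21 depth=3 groups=13 -> no
String 3 '()()()((()()()))()()(())()()()(()())(())()': depth seq [1 0 1 0 1 0 1 2 3 2 3 2 3 2 1 0 1 0 1 0 1 2 1 0 1 0 1 0 1 0 1 2 1 2 1 0 1 2 1 0 1 0]
  -> pairs=21 depth=3 groups=13 -> no
String 4 '((((((())))))()()()()()()()()()()()()())()': depth seq [1 2 3 4 5 6 7 6 5 4 3 2 1 2 1 2 1 2 1 2 1 2 1 2 1 2 1 2 1 2 1 2 1 2 1 2 1 2 1 0 1 0]
  -> pairs=21 depth=7 groups=2 -> yes
String 5 '()(()()()()())(())()((())(()())()(()))': depth seq [1 0 1 2 1 2 1 2 1 2 1 2 1 0 1 2 1 0 1 0 1 2 3 2 1 2 3 2 3 2 1 2 1 2 3 2 1 0]
  -> pairs=19 depth=3 groups=5 -> no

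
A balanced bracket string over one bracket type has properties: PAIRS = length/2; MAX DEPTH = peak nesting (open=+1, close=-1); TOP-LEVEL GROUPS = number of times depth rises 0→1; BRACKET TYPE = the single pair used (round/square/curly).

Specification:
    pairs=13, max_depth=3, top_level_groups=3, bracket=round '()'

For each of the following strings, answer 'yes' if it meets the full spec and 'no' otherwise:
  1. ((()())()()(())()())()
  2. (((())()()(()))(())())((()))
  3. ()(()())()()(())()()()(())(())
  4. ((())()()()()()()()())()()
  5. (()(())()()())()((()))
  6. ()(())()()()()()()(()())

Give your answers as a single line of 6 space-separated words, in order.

String 1 '((()())()()(())()())()': depth seq [1 2 3 2 3 2 1 2 1 2 1 2 3 2 1 2 1 2 1 0 1 0]
  -> pairs=11 depth=3 groups=2 -> no
String 2 '(((())()()(()))(())())((()))': depth seq [1 2 3 4 3 2 3 2 3 2 3 4 3 2 1 2 3 2 1 2 1 0 1 2 3 2 1 0]
  -> pairs=14 depth=4 groups=2 -> no
String 3 '()(()())()()(())()()()(())(())': depth seq [1 0 1 2 1 2 1 0 1 0 1 0 1 2 1 0 1 0 1 0 1 0 1 2 1 0 1 2 1 0]
  -> pairs=15 depth=2 groups=10 -> no
String 4 '((())()()()()()()()())()()': depth seq [1 2 3 2 1 2 1 2 1 2 1 2 1 2 1 2 1 2 1 2 1 0 1 0 1 0]
  -> pairs=13 depth=3 groups=3 -> yes
String 5 '(()(())()()())()((()))': depth seq [1 2 1 2 3 2 1 2 1 2 1 2 1 0 1 0 1 2 3 2 1 0]
  -> pairs=11 depth=3 groups=3 -> no
String 6 '()(())()()()()()()(()())': depth seq [1 0 1 2 1 0 1 0 1 0 1 0 1 0 1 0 1 0 1 2 1 2 1 0]
  -> pairs=12 depth=2 groups=9 -> no

Answer: no no no yes no no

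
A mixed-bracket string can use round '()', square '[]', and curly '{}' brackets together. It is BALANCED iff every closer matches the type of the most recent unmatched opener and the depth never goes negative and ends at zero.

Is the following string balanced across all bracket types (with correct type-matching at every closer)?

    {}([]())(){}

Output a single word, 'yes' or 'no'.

pos 0: push '{'; stack = {
pos 1: '}' matches '{'; pop; stack = (empty)
pos 2: push '('; stack = (
pos 3: push '['; stack = ([
pos 4: ']' matches '['; pop; stack = (
pos 5: push '('; stack = ((
pos 6: ')' matches '('; pop; stack = (
pos 7: ')' matches '('; pop; stack = (empty)
pos 8: push '('; stack = (
pos 9: ')' matches '('; pop; stack = (empty)
pos 10: push '{'; stack = {
pos 11: '}' matches '{'; pop; stack = (empty)
end: stack empty → VALID
Verdict: properly nested → yes

Answer: yes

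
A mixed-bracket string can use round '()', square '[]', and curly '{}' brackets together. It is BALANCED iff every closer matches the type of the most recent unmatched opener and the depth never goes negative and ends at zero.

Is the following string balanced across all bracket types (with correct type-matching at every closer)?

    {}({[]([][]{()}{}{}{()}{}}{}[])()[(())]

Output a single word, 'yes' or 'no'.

Answer: no

Derivation:
pos 0: push '{'; stack = {
pos 1: '}' matches '{'; pop; stack = (empty)
pos 2: push '('; stack = (
pos 3: push '{'; stack = ({
pos 4: push '['; stack = ({[
pos 5: ']' matches '['; pop; stack = ({
pos 6: push '('; stack = ({(
pos 7: push '['; stack = ({([
pos 8: ']' matches '['; pop; stack = ({(
pos 9: push '['; stack = ({([
pos 10: ']' matches '['; pop; stack = ({(
pos 11: push '{'; stack = ({({
pos 12: push '('; stack = ({({(
pos 13: ')' matches '('; pop; stack = ({({
pos 14: '}' matches '{'; pop; stack = ({(
pos 15: push '{'; stack = ({({
pos 16: '}' matches '{'; pop; stack = ({(
pos 17: push '{'; stack = ({({
pos 18: '}' matches '{'; pop; stack = ({(
pos 19: push '{'; stack = ({({
pos 20: push '('; stack = ({({(
pos 21: ')' matches '('; pop; stack = ({({
pos 22: '}' matches '{'; pop; stack = ({(
pos 23: push '{'; stack = ({({
pos 24: '}' matches '{'; pop; stack = ({(
pos 25: saw closer '}' but top of stack is '(' (expected ')') → INVALID
Verdict: type mismatch at position 25: '}' closes '(' → no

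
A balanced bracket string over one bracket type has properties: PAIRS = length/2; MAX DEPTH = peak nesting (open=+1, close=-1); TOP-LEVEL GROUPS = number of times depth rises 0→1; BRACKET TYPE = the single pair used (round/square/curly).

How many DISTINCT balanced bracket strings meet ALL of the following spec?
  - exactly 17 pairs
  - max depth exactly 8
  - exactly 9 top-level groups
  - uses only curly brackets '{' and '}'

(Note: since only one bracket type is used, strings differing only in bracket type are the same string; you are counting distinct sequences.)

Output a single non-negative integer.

Spec: pairs=17 depth=8 groups=9
Count(depth <= 8) = 389358
Count(depth <= 7) = 389169
Count(depth == 8) = 389358 - 389169 = 189

Answer: 189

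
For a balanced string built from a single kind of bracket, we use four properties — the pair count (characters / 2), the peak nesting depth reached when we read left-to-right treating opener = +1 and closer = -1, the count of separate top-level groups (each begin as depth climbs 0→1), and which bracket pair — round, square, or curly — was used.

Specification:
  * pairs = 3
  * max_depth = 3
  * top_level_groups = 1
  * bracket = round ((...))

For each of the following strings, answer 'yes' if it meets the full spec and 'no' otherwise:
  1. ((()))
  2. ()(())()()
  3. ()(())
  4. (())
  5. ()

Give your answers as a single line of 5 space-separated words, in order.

Answer: yes no no no no

Derivation:
String 1 '((()))': depth seq [1 2 3 2 1 0]
  -> pairs=3 depth=3 groups=1 -> yes
String 2 '()(())()()': depth seq [1 0 1 2 1 0 1 0 1 0]
  -> pairs=5 depth=2 groups=4 -> no
String 3 '()(())': depth seq [1 0 1 2 1 0]
  -> pairs=3 depth=2 groups=2 -> no
String 4 '(())': depth seq [1 2 1 0]
  -> pairs=2 depth=2 groups=1 -> no
String 5 '()': depth seq [1 0]
  -> pairs=1 depth=1 groups=1 -> no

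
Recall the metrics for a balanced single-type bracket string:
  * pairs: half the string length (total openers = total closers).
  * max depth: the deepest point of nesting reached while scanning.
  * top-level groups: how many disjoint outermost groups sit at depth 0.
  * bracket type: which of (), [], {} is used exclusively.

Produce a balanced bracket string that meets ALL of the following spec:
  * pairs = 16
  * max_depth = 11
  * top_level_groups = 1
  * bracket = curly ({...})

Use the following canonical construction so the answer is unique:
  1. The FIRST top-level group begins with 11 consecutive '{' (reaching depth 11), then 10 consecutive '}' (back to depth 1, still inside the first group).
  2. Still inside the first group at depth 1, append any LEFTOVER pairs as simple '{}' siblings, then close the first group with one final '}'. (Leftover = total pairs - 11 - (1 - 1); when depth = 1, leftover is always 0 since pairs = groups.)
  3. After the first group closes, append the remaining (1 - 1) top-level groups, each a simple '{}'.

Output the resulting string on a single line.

Spec: pairs=16 depth=11 groups=1
Leftover pairs = 16 - 11 - (1-1) = 5
First group: deep chain of depth 11 + 5 sibling pairs
Remaining 0 groups: simple '{}' each

Answer: {{{{{{{{{{{}}}}}}}}}}{}{}{}{}{}}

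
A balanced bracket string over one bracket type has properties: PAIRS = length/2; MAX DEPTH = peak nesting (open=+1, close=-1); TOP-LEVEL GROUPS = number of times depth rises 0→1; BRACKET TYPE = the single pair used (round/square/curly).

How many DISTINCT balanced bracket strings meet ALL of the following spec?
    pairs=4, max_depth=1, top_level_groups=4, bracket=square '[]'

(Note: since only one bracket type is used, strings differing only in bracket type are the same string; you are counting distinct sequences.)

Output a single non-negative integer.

Answer: 1

Derivation:
Spec: pairs=4 depth=1 groups=4
Count(depth <= 1) = 1
Count(depth <= 0) = 0
Count(depth == 1) = 1 - 0 = 1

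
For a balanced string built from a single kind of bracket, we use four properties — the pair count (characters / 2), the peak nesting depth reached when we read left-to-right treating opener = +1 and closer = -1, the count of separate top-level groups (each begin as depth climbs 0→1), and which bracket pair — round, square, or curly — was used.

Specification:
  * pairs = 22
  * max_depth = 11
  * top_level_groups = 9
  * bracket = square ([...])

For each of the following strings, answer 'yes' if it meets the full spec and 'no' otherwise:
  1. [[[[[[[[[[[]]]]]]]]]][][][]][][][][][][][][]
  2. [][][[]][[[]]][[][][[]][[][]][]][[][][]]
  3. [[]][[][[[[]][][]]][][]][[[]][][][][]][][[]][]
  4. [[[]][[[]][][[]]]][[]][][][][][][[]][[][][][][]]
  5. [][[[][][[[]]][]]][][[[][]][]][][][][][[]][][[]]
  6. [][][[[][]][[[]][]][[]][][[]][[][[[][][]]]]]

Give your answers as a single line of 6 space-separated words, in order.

String 1 '[[[[[[[[[[[]]]]]]]]]][][][]][][][][][][][][]': depth seq [1 2 3 4 5 6 7 8 9 10 11 10 9 8 7 6 5 4 3 2 1 2 1 2 1 2 1 0 1 0 1 0 1 0 1 0 1 0 1 0 1 0 1 0]
  -> pairs=22 depth=11 groups=9 -> yes
String 2 '[][][[]][[[]]][[][][[]][[][]][]][[][][]]': depth seq [1 0 1 0 1 2 1 0 1 2 3 2 1 0 1 2 1 2 1 2 3 2 1 2 3 2 3 2 1 2 1 0 1 2 1 2 1 2 1 0]
  -> pairs=20 depth=3 groups=6 -> no
String 3 '[[]][[][[[[]][][]]][][]][[[]][][][][]][][[]][]': depth seq [1 2 1 0 1 2 1 2 3 4 5 4 3 4 3 4 3 2 1 2 1 2 1 0 1 2 3 2 1 2 1 2 1 2 1 2 1 0 1 0 1 2 1 0 1 0]
  -> pairs=23 depth=5 groups=6 -> no
String 4 '[[[]][[[]][][[]]]][[]][][][][][][[]][[][][][][]]': depth seq [1 2 3 2 1 2 3 4 3 2 3 2 3 4 3 2 1 0 1 2 1 0 1 0 1 0 1 0 1 0 1 0 1 2 1 0 1 2 1 2 1 2 1 2 1 2 1 0]
  -> pairs=24 depth=4 groups=9 -> no
String 5 '[][[[][][[[]]][]]][][[[][]][]][][][][][[]][][[]]': depth seq [1 0 1 2 3 2 3 2 3 4 5 4 3 2 3 2 1 0 1 0 1 2 3 2 3 2 1 2 1 0 1 0 1 0 1 0 1 0 1 2 1 0 1 0 1 2 1 0]
  -> pairs=24 depth=5 groups=11 -> no
String 6 '[][][[[][]][[[]][]][[]][][[]][[][[[][][]]]]]': depth seq [1 0 1 0 1 2 3 2 3 2 1 2 3 4 3 2 3 2 1 2 3 2 1 2 1 2 3 2 1 2 3 2 3 4 5 4 5 4 5 4 3 2 1 0]
  -> pairs=22 depth=5 groups=3 -> no

Answer: yes no no no no no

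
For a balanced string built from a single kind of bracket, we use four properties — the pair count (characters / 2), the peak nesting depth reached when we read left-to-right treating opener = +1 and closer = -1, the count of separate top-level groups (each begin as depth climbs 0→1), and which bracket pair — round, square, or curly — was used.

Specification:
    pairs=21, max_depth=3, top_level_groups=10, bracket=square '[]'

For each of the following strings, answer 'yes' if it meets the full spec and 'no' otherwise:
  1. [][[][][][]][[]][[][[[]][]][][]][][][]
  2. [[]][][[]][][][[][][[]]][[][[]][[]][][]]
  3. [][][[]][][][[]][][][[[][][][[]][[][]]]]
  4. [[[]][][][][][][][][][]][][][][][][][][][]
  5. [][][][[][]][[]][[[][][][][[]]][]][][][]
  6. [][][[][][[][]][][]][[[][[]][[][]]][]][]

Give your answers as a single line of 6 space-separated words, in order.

String 1 '[][[][][][]][[]][[][[[]][]][][]][][][]': depth seq [1 0 1 2 1 2 1 2 1 2 1 0 1 2 1 0 1 2 1 2 3 4 3 2 3 2 1 2 1 2 1 0 1 0 1 0 1 0]
  -> pairs=19 depth=4 groups=7 -> no
String 2 '[[]][][[]][][][[][][[]]][[][[]][[]][][]]': depth seq [1 2 1 0 1 0 1 2 1 0 1 0 1 0 1 2 1 2 1 2 3 2 1 0 1 2 1 2 3 2 1 2 3 2 1 2 1 2 1 0]
  -> pairs=20 depth=3 groups=7 -> no
String 3 '[][][[]][][][[]][][][[[][][][[]][[][]]]]': depth seq [1 0 1 0 1 2 1 0 1 0 1 0 1 2 1 0 1 0 1 0 1 2 3 2 3 2 3 2 3 4 3 2 3 4 3 4 3 2 1 0]
  -> pairs=20 depth=4 groups=9 -> no
String 4 '[[[]][][][][][][][][][]][][][][][][][][][]': depth seq [1 2 3 2 1 2 1 2 1 2 1 2 1 2 1 2 1 2 1 2 1 2 1 0 1 0 1 0 1 0 1 0 1 0 1 0 1 0 1 0 1 0]
  -> pairs=21 depth=3 groups=10 -> yes
String 5 '[][][][[][]][[]][[[][][][][[]]][]][][][]': depth seq [1 0 1 0 1 0 1 2 1 2 1 0 1 2 1 0 1 2 3 2 3 2 3 2 3 2 3 4 3 2 1 2 1 0 1 0 1 0 1 0]
  -> pairs=20 depth=4 groups=9 -> no
String 6 '[][][[][][[][]][][]][[[][[]][[][]]][]][]': depth seq [1 0 1 0 1 2 1 2 1 2 3 2 3 2 1 2 1 2 1 0 1 2 3 2 3 4 3 2 3 4 3 4 3 2 1 2 1 0 1 0]
  -> pairs=20 depth=4 groups=5 -> no

Answer: no no no yes no no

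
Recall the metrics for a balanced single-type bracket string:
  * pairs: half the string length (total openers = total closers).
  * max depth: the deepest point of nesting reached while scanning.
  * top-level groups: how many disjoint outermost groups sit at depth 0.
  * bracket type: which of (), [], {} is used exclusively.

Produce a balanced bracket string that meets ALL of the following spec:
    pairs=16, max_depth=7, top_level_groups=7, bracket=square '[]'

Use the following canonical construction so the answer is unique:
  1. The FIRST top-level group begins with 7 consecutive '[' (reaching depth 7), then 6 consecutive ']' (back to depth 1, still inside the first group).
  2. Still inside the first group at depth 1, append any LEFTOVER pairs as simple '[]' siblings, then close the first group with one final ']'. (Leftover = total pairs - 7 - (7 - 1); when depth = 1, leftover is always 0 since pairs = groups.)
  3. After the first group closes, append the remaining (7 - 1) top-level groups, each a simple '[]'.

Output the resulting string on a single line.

Answer: [[[[[[[]]]]]][][][]][][][][][][]

Derivation:
Spec: pairs=16 depth=7 groups=7
Leftover pairs = 16 - 7 - (7-1) = 3
First group: deep chain of depth 7 + 3 sibling pairs
Remaining 6 groups: simple '[]' each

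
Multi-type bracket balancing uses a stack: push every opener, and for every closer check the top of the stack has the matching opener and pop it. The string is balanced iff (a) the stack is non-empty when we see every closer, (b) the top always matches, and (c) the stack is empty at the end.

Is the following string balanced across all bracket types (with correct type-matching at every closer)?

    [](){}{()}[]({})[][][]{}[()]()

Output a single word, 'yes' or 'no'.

Answer: yes

Derivation:
pos 0: push '['; stack = [
pos 1: ']' matches '['; pop; stack = (empty)
pos 2: push '('; stack = (
pos 3: ')' matches '('; pop; stack = (empty)
pos 4: push '{'; stack = {
pos 5: '}' matches '{'; pop; stack = (empty)
pos 6: push '{'; stack = {
pos 7: push '('; stack = {(
pos 8: ')' matches '('; pop; stack = {
pos 9: '}' matches '{'; pop; stack = (empty)
pos 10: push '['; stack = [
pos 11: ']' matches '['; pop; stack = (empty)
pos 12: push '('; stack = (
pos 13: push '{'; stack = ({
pos 14: '}' matches '{'; pop; stack = (
pos 15: ')' matches '('; pop; stack = (empty)
pos 16: push '['; stack = [
pos 17: ']' matches '['; pop; stack = (empty)
pos 18: push '['; stack = [
pos 19: ']' matches '['; pop; stack = (empty)
pos 20: push '['; stack = [
pos 21: ']' matches '['; pop; stack = (empty)
pos 22: push '{'; stack = {
pos 23: '}' matches '{'; pop; stack = (empty)
pos 24: push '['; stack = [
pos 25: push '('; stack = [(
pos 26: ')' matches '('; pop; stack = [
pos 27: ']' matches '['; pop; stack = (empty)
pos 28: push '('; stack = (
pos 29: ')' matches '('; pop; stack = (empty)
end: stack empty → VALID
Verdict: properly nested → yes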